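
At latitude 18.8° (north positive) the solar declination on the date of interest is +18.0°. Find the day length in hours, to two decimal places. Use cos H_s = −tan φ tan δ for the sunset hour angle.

The sunset hour angle satisfies cos H_s = −tan φ tan δ = -0.1106, giving H_s = 96.35°.
Day length = 2 H_s / 15° h⁻¹ = 192.70° / 15 = 12.847 h.

12.85 hours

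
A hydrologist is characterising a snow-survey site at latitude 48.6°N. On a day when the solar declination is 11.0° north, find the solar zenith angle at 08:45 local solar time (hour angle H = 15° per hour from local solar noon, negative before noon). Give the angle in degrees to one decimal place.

Hour angle H = 15° × (8.75 − 12) = -48.75°.
cos θ_z = sin(48.6°) sin(11.0°) + cos(48.6°) cos(11.0°) cos(-48.75°) = 0.1431 + 0.4280 = 0.5711.
θ_z = arccos(0.5711) = 55.17°.

55.2°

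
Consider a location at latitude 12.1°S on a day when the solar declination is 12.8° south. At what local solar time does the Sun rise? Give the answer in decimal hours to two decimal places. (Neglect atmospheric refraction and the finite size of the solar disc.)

The sunset hour angle satisfies cos H_s = −tan φ tan δ = -0.0487, giving H_s = 92.79°.
Sunrise is at 12 − H_s/15 = 12 − 6.186 = 5.814 h local solar time.

5.81 h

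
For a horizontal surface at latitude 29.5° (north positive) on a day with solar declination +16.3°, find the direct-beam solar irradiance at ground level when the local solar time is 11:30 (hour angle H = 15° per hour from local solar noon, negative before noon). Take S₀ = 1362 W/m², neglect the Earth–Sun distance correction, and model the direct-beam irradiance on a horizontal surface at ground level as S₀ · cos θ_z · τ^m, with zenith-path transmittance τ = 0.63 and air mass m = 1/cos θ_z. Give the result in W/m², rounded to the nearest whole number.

816 W/m²

Hour angle H = 15° × (11.5 − 12) = -7.50°.
cos θ_z = sin φ sin δ + cos φ cos δ cos H = (0.4924)(0.2807) + (0.8704)(0.9598)(0.9914) = 0.9664.
Air mass m = 1/cos θ_z = 1/0.9664 = 1.035; τ^m = 0.63^1.035 = 0.6199.
Surface direct beam = 1362 × 0.9664 × 0.6199 = 815.94 W/m².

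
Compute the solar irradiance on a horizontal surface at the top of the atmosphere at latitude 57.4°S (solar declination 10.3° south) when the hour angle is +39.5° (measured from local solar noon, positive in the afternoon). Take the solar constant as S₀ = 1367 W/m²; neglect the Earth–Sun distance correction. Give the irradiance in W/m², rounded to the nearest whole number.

765 W/m²

cos θ_z = sin(-57.4°) sin(-10.3°) + cos(-57.4°) cos(-10.3°) cos(39.50°) = 0.1506 + 0.4090 = 0.5596.
Top-of-atmosphere irradiance = S₀ cos θ_z = 1367 × 0.5596 = 764.97 W/m².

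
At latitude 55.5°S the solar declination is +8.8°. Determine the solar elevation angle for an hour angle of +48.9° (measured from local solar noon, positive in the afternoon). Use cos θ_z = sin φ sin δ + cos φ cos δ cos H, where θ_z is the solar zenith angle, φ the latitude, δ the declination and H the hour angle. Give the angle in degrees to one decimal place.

cos θ_z = sin φ sin δ + cos φ cos δ cos H = (-0.8241)(0.1530) + (0.5664)(0.9882)(0.6574) = 0.2419.
θ_z = arccos(0.2419) = 76.00°, so the elevation is 90° − 76.00° = 14.00°.

14.0°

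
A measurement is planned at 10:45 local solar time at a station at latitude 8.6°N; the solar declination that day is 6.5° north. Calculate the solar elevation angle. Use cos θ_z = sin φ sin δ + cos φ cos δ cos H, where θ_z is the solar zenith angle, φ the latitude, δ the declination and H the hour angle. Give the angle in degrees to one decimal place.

71.3°

Hour angle H = 15° × (10.75 − 12) = -18.75°.
cos θ_z = sin φ sin δ + cos φ cos δ cos H = (0.1495)(0.1132) + (0.9888)(0.9936)(0.9469) = 0.9472.
θ_z = arccos(0.9472) = 18.70°, so the elevation is 90° − 18.70° = 71.30°.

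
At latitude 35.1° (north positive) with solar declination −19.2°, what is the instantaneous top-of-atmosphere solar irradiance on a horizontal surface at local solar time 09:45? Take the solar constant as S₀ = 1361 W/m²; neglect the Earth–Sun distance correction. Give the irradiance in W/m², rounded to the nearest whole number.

617 W/m²

Hour angle H = 15° × (9.75 − 12) = -33.75°.
cos θ_z = sin(35.1°) sin(-19.2°) + cos(35.1°) cos(-19.2°) cos(-33.75°) = -0.1891 + 0.6424 = 0.4533.
Top-of-atmosphere irradiance = S₀ cos θ_z = 1361 × 0.4533 = 616.94 W/m².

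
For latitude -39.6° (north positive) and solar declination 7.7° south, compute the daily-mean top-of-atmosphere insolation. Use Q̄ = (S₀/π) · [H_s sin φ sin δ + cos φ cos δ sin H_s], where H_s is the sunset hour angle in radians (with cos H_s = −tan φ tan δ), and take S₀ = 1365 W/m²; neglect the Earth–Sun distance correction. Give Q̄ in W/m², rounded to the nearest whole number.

392 W/m²

−tan φ tan δ = −(-0.8273)(-0.1352) = -0.1119; H_s = arccos(-0.1119) = 96.42°. In radians, H_s = 1.6828.
H_s sin φ sin δ = 1.6828 × -0.6374 × -0.1340 = 0.1437.
cos φ cos δ sin H_s = 0.7705 × 0.9910 × 0.9937 = 0.7588.
Q̄ = (1365/π) × (0.1437 + 0.7588) = 434.49 × 0.9025 = 392.13 W/m².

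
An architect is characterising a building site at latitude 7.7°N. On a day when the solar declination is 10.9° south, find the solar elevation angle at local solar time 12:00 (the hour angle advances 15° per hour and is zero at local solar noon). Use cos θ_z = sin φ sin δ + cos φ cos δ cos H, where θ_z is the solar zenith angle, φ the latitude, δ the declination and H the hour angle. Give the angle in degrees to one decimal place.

71.4°

Hour angle H = 15° × (12 − 12) = 0.00°.
cos θ_z = sin φ sin δ + cos φ cos δ cos H = (0.1340)(-0.1891) + (0.9910)(0.9820)(1.0000) = 0.9478.
θ_z = arccos(0.9478) = 18.59°, so the elevation is 90° − 18.59° = 71.41°.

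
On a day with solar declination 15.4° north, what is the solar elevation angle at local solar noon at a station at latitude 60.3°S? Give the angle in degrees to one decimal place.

14.3°

At local solar noon the hour angle is zero, so the elevation is 90° − |φ − δ| = 90° − |-60.3° − (15.4°)| = 90° − 75.7° = 14.3°.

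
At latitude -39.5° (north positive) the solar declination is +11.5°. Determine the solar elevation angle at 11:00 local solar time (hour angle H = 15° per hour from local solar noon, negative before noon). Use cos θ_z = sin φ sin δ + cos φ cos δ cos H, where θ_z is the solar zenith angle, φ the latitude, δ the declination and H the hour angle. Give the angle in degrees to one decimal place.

37.1°

Hour angle H = 15° × (11 − 12) = -15.00°.
cos θ_z = sin(-39.5°) sin(11.5°) + cos(-39.5°) cos(11.5°) cos(-15.00°) = -0.1268 + 0.7304 = 0.6036.
θ_z = arccos(0.6036) = 52.87°, so the elevation is 90° − 52.87° = 37.13°.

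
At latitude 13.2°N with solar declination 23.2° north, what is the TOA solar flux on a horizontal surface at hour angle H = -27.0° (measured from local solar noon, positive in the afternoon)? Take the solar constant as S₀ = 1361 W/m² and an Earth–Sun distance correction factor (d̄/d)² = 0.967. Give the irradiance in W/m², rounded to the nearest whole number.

cos θ_z = sin φ sin δ + cos φ cos δ cos H = (0.2284)(0.3939) + (0.9736)(0.9191)(0.8910) = 0.8873.
Top-of-atmosphere irradiance = S₀ (d̄/d)² cos θ_z = 1361 × 0.967 × 0.8873 = 1167.76 W/m².

1168 W/m²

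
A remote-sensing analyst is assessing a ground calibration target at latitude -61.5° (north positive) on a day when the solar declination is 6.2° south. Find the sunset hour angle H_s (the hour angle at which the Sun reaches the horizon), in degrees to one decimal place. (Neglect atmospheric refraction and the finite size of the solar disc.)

101.5°

The sunset hour angle satisfies cos H_s = −tan φ tan δ = -0.2001, giving H_s = 101.54°.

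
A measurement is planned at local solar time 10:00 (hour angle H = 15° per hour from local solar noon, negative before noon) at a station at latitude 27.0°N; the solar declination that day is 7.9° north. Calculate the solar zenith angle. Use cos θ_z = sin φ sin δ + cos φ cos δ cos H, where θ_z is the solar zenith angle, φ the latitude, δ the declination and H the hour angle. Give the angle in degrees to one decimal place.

Hour angle H = 15° × (10 − 12) = -30.00°.
With φ = 27.0°, δ = 7.9°, H = -30.00°: sin φ sin δ = 0.0624, cos φ cos δ cos H = 0.7643, so cos θ_z = 0.8267.
θ_z = arccos(0.8267) = 34.24°.

34.2°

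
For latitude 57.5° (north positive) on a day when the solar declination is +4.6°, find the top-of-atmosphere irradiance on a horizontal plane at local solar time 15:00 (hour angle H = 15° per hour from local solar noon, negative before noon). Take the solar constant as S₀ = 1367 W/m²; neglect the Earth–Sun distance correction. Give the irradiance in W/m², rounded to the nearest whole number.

Hour angle H = 15° × (15 − 12) = 45.00°.
cos θ_z = sin φ sin δ + cos φ cos δ cos H = (0.8434)(0.0802) + (0.5373)(0.9968)(0.7071) = 0.4463.
Top-of-atmosphere irradiance = S₀ cos θ_z = 1367 × 0.4463 = 610.09 W/m².

610 W/m²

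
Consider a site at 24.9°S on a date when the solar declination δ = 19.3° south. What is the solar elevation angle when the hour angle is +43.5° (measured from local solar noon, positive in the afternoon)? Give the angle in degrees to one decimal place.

49.5°

With φ = -24.9°, δ = -19.3°, H = 43.50°: sin φ sin δ = 0.1392, cos φ cos δ cos H = 0.6210, so cos θ_z = 0.7602.
θ_z = arccos(0.7602) = 40.52°, so the elevation is 90° − 40.52° = 49.48°.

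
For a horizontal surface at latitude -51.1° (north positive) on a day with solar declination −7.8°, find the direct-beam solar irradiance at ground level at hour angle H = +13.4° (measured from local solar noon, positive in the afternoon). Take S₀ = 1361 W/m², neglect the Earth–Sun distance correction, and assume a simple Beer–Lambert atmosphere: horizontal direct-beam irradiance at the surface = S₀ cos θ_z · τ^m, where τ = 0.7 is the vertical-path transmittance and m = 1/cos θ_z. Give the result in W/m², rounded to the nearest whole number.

With φ = -51.1°, δ = -7.8°, H = 13.40°: sin φ sin δ = 0.1056, cos φ cos δ cos H = 0.6052, so cos θ_z = 0.7108.
Air mass m = 1/cos θ_z = 1/0.7108 = 1.407; τ^m = 0.7^1.407 = 0.6054.
Surface direct beam = 1361 × 0.7108 × 0.6054 = 585.66 W/m².

586 W/m²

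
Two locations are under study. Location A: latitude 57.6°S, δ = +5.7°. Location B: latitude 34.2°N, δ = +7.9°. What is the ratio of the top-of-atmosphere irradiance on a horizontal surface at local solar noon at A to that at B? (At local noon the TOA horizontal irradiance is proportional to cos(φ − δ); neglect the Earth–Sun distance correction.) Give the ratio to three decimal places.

0.501

A: cos θ_z = cos(-57.6° − (5.7°)) = 0.4493.
B: cos θ_z = cos(34.2° − (7.9°)) = 0.8965.
Ratio A/B = 0.4493 / 0.8965 = 0.5012.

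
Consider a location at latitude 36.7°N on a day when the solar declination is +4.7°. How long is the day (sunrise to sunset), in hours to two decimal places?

12.47 hours

The sunset hour angle satisfies cos H_s = −tan φ tan δ = -0.0613, giving H_s = 93.51°.
Day length = 2 H_s / 15° h⁻¹ = 187.02° / 15 = 12.468 h.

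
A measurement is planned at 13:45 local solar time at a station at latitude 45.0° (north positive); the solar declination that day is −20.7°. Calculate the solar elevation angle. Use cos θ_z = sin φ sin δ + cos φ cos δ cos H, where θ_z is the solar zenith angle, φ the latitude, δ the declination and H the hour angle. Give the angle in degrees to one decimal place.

20.1°

Hour angle H = 15° × (13.75 − 12) = 26.25°.
cos θ_z = sin(45.0°) sin(-20.7°) + cos(45.0°) cos(-20.7°) cos(26.25°) = -0.2499 + 0.5932 = 0.3433.
θ_z = arccos(0.3433) = 69.92°, so the elevation is 90° − 69.92° = 20.08°.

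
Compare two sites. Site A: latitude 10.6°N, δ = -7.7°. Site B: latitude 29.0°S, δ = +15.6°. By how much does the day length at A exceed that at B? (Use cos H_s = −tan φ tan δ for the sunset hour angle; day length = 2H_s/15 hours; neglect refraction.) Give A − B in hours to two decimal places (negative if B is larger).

A: H_s = arccos(−tan 10.6° · tan -7.7°) = 88.55°, so 2H_s/15 = 11.8067 h.
B: H_s = arccos(−tan -29.0° · tan 15.6°) = 81.10°, so 2H_s/15 = 10.8133 h.
A − B = 11.8067 − 10.8133 = 0.9934 h.

+0.99 h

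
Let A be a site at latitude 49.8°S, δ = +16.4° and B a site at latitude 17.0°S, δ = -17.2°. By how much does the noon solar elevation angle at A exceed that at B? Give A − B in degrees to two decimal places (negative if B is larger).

A: 90° − |-49.8 − (16.4)| = 23.80°.
B: 90° − |-17.0 − (-17.2)| = 89.80°.
A − B = 23.80 − 89.80 = -66.00°.

-66.00°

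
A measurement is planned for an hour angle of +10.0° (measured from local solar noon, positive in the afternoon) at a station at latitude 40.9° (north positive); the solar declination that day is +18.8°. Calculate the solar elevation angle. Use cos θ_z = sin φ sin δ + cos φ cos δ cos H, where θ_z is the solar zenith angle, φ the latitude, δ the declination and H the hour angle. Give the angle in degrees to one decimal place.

66.3°

cos θ_z = sin(40.9°) sin(18.8°) + cos(40.9°) cos(18.8°) cos(10.00°) = 0.2110 + 0.7047 = 0.9157.
θ_z = arccos(0.9157) = 23.69°, so the elevation is 90° − 23.69° = 66.31°.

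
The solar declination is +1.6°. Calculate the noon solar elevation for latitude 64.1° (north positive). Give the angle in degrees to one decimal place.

At local solar noon the hour angle is zero, so the elevation is 90° − |φ − δ| = 90° − |64.1° − (1.6°)| = 90° − 62.5° = 27.5°.

27.5°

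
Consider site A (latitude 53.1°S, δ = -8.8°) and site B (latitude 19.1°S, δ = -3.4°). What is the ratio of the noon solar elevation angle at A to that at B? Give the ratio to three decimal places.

0.615

A: 90° − |-53.1 − (-8.8)| = 45.70°.
B: 90° − |-19.1 − (-3.4)| = 74.30°.
Ratio A/B = 45.7000 / 74.3000 = 0.6151.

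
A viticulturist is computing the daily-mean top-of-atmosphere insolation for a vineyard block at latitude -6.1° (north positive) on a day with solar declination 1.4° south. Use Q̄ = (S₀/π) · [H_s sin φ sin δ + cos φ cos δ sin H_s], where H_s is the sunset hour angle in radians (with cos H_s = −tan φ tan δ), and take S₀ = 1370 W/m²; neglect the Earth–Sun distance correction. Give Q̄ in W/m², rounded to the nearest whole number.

The sunset hour angle satisfies cos H_s = −tan φ tan δ = -0.0026, giving H_s = 90.15°. In radians, H_s = 1.5734.
H_s sin φ sin δ = 1.5734 × -0.1063 × -0.0244 = 0.0041.
cos φ cos δ sin H_s = 0.9943 × 0.9997 × 1.0000 = 0.9940.
Q̄ = (1370/π) × (0.0041 + 0.9940) = 436.08 × 0.9981 = 435.25 W/m².

435 W/m²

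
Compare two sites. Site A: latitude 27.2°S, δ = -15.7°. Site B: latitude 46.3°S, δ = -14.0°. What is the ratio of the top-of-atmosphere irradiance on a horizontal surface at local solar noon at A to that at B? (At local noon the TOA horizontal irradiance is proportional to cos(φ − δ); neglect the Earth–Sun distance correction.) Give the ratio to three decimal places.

A: cos θ_z = cos(-27.2° − (-15.7°)) = 0.9799.
B: cos θ_z = cos(-46.3° − (-14.0°)) = 0.8453.
Ratio A/B = 0.9799 / 0.8453 = 1.1592.

1.159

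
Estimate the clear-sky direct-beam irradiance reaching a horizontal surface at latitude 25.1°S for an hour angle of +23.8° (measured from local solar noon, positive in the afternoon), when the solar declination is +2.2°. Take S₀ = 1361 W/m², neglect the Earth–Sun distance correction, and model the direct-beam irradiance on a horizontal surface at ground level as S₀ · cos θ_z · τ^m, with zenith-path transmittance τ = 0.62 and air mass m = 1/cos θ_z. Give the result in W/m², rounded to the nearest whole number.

613 W/m²

cos θ_z = sin(-25.1°) sin(2.2°) + cos(-25.1°) cos(2.2°) cos(23.80°) = -0.0163 + 0.8279 = 0.8116.
Air mass m = 1/cos θ_z = 1/0.8116 = 1.232; τ^m = 0.62^1.232 = 0.5549.
Surface direct beam = 1361 × 0.8116 × 0.5549 = 612.94 W/m².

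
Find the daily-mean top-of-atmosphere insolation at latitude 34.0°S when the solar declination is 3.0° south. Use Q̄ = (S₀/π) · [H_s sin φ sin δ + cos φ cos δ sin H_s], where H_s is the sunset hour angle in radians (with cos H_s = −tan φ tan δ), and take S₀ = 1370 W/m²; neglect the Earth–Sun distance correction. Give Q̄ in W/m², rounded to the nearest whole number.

381 W/m²

−tan φ tan δ = −(-0.6745)(-0.0524) = -0.0353; H_s = arccos(-0.0353) = 92.02°. In radians, H_s = 1.6061.
H_s sin φ sin δ = 1.6061 × -0.5592 × -0.0523 = 0.0470.
cos φ cos δ sin H_s = 0.8290 × 0.9986 × 0.9994 = 0.8273.
Q̄ = (1370/π) × (0.0470 + 0.8273) = 436.08 × 0.8743 = 381.26 W/m².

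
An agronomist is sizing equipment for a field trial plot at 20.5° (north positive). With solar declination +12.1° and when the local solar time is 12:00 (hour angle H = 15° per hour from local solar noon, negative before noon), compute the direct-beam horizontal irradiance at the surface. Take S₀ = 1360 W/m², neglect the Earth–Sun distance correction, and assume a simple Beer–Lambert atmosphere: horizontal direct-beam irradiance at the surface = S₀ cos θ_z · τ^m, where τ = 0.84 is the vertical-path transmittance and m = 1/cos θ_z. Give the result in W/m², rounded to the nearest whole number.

1128 W/m²

Hour angle H = 15° × (12 − 12) = 0.00°.
cos θ_z = sin φ sin δ + cos φ cos δ cos H = (0.3502)(0.2096) + (0.9367)(0.9778)(1.0000) = 0.9893.
Air mass m = 1/cos θ_z = 1/0.9893 = 1.011; τ^m = 0.84^1.011 = 0.8384.
Surface direct beam = 1360 × 0.9893 × 0.8384 = 1128.02 W/m².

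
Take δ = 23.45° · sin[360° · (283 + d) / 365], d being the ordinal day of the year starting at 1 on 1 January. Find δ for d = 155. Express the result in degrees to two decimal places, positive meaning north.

360 × (283 + 155) / 365 = 432.000°; sin(432.000°) = 0.9511.
δ = 23.45 × 0.9511 = 22.303° ≈ +22.30°.

+22.30°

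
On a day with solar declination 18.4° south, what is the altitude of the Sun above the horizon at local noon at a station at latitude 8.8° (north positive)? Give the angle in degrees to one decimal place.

62.8°

At local solar noon the hour angle is zero, so the elevation is 90° − |φ − δ| = 90° − |8.8° − (-18.4°)| = 90° − 27.2° = 62.8°.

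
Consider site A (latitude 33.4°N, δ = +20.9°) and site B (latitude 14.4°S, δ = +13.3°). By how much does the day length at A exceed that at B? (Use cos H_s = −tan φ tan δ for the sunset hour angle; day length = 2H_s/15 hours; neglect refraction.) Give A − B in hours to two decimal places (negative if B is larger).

A: H_s = arccos(−tan 33.4° · tan 20.9°) = 104.58°, so 2H_s/15 = 13.9440 h.
B: H_s = arccos(−tan -14.4° · tan 13.3°) = 86.52°, so 2H_s/15 = 11.5360 h.
A − B = 13.9440 − 11.5360 = 2.4080 h.

+2.41 h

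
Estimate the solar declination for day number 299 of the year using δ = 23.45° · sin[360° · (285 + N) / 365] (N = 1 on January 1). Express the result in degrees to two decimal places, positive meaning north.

360 × (285 + 299) / 365 = 576.000°; sin(576.000°) = -0.5878.
δ = 23.45 × -0.5878 = -13.784° ≈ -13.78°.

-13.78°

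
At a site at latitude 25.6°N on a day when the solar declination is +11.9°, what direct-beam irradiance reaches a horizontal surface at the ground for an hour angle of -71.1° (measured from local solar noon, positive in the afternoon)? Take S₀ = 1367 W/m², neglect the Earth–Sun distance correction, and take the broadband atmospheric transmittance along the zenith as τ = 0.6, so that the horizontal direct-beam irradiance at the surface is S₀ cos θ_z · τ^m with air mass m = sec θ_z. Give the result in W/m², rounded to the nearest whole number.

131 W/m²

cos θ_z = sin φ sin δ + cos φ cos δ cos H = (0.4321)(0.2062) + (0.9018)(0.9785)(0.3239) = 0.3749.
Air mass m = 1/cos θ_z = 1/0.3749 = 2.667; τ^m = 0.6^2.667 = 0.2561.
Surface direct beam = 1367 × 0.3749 × 0.2561 = 131.25 W/m².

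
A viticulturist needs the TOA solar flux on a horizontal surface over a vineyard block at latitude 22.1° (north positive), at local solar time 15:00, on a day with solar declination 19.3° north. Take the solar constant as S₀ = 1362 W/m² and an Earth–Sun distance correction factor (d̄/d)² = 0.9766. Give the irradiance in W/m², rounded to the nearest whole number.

988 W/m²

Hour angle H = 15° × (15 − 12) = 45.00°.
With φ = 22.1°, δ = 19.3°, H = 45.00°: sin φ sin δ = 0.1243, cos φ cos δ cos H = 0.6183, so cos θ_z = 0.7426.
Top-of-atmosphere irradiance = S₀ (d̄/d)² cos θ_z = 1362 × 0.9766 × 0.7426 = 987.75 W/m².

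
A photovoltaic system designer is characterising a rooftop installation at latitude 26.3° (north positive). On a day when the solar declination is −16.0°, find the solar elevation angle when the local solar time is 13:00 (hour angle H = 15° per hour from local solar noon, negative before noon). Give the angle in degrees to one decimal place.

45.3°

Hour angle H = 15° × (13 − 12) = 15.00°.
cos θ_z = sin φ sin δ + cos φ cos δ cos H = (0.4431)(-0.2756) + (0.8965)(0.9613)(0.9659) = 0.7103.
θ_z = arccos(0.7103) = 44.74°, so the elevation is 90° − 44.74° = 45.26°.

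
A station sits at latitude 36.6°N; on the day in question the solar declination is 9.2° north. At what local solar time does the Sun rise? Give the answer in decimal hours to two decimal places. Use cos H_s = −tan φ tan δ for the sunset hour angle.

5.54 h

−tan φ tan δ = −(0.7427)(0.1620) = -0.1203; H_s = arccos(-0.1203) = 96.91°.
Sunrise is at 12 − H_s/15 = 12 − 6.461 = 5.539 h local solar time.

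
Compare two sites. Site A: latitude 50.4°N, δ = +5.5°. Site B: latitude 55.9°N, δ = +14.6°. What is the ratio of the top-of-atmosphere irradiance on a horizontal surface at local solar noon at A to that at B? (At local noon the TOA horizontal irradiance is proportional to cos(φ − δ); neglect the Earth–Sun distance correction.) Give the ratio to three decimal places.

A: cos θ_z = cos(50.4° − (5.5°)) = 0.7083.
B: cos θ_z = cos(55.9° − (14.6°)) = 0.7513.
Ratio A/B = 0.7083 / 0.7513 = 0.9428.

0.943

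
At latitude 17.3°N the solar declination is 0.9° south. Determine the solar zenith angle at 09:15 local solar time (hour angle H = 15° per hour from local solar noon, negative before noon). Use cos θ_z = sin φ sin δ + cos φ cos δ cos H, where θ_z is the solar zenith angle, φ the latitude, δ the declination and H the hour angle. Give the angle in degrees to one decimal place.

Hour angle H = 15° × (9.25 − 12) = -41.25°.
cos θ_z = sin(17.3°) sin(-0.9°) + cos(17.3°) cos(-0.9°) cos(-41.25°) = -0.0047 + 0.7177 = 0.7130.
θ_z = arccos(0.7130) = 44.52°.

44.5°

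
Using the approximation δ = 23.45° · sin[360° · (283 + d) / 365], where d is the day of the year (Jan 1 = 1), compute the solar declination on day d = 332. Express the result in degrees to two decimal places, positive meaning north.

-21.52°

360 × (283 + 332) / 365 = 606.575°; sin(606.575°) = -0.9176.
δ = 23.45 × -0.9176 = -21.518° ≈ -21.52°.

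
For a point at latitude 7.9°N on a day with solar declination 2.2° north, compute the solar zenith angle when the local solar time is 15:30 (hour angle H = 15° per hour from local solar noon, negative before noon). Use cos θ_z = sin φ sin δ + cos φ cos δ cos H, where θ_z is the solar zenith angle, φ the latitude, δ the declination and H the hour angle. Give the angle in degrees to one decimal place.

52.6°

Hour angle H = 15° × (15.5 − 12) = 52.50°.
cos θ_z = sin φ sin δ + cos φ cos δ cos H = (0.1374)(0.0384) + (0.9905)(0.9993)(0.6088) = 0.6079.
θ_z = arccos(0.6079) = 52.56°.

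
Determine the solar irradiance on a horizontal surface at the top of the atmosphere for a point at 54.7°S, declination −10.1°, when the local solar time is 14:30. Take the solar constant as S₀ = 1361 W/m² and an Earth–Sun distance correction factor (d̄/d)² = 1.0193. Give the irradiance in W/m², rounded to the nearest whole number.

825 W/m²

Hour angle H = 15° × (14.5 − 12) = 37.50°.
With φ = -54.7°, δ = -10.1°, H = 37.50°: sin φ sin δ = 0.1431, cos φ cos δ cos H = 0.4513, so cos θ_z = 0.5944.
Top-of-atmosphere irradiance = S₀ (d̄/d)² cos θ_z = 1361 × 1.0193 × 0.5944 = 824.59 W/m².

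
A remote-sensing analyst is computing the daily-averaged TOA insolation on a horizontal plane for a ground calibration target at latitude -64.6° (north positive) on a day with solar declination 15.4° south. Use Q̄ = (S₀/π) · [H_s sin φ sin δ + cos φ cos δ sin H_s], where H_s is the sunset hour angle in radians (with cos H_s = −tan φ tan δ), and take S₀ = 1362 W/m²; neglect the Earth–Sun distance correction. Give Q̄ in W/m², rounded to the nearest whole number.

374 W/m²

cos H_s = −tan(-64.6°) · tan(-15.4°) = -0.5801, so H_s = arccos(-0.5801) = 125.46°. In radians, H_s = 2.1897.
H_s sin φ sin δ = 2.1897 × -0.9033 × -0.2656 = 0.5253.
cos φ cos δ sin H_s = 0.4289 × 0.9641 × 0.8145 = 0.3368.
Q̄ = (1362/π) × (0.5253 + 0.3368) = 433.54 × 0.8621 = 373.75 W/m².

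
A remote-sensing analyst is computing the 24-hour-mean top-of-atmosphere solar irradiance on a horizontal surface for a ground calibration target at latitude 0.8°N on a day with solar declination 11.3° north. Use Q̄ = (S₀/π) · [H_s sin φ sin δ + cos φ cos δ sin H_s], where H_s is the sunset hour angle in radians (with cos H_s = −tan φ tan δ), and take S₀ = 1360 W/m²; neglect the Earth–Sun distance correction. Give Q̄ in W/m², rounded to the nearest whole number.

426 W/m²

cos H_s = −tan(0.8°) · tan(11.3°) = -0.0028, so H_s = arccos(-0.0028) = 90.16°. In radians, H_s = 1.5736.
H_s sin φ sin δ = 1.5736 × 0.0140 × 0.1959 = 0.0043.
cos φ cos δ sin H_s = 0.9999 × 0.9806 × 1.0000 = 0.9805.
Q̄ = (1360/π) × (0.0043 + 0.9805) = 432.90 × 0.9848 = 426.32 W/m².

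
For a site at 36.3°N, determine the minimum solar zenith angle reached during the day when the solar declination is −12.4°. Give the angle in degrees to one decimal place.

At local solar noon the hour angle is zero, so the zenith angle is |φ − δ| = |36.3° − (-12.4°)| = 48.7°.

48.7°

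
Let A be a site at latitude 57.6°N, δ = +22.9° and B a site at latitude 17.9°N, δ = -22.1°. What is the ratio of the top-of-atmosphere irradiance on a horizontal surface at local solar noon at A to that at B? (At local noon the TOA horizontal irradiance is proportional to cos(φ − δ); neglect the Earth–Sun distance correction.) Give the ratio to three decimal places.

A: cos θ_z = cos(57.6° − (22.9°)) = 0.8221.
B: cos θ_z = cos(17.9° − (-22.1°)) = 0.7660.
Ratio A/B = 0.8221 / 0.7660 = 1.0732.

1.073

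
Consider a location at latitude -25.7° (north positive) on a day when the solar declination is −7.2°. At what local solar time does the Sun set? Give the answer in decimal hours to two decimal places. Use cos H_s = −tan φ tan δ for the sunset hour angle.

18.23 h

−tan φ tan δ = −(-0.4813)(-0.1263) = -0.0608; H_s = arccos(-0.0608) = 93.49°.
Sunset is at 12 + H_s/15 = 12 + 6.233 = 18.233 h local solar time.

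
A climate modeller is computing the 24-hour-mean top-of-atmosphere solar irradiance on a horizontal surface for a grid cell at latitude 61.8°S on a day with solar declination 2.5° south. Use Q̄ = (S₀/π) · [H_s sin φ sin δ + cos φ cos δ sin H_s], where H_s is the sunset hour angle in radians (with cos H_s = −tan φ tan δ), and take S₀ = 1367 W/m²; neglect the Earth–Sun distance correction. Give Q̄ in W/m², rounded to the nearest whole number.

232 W/m²

The sunset hour angle satisfies cos H_s = −tan φ tan δ = -0.0814, giving H_s = 94.67°. In radians, H_s = 1.6523.
H_s sin φ sin δ = 1.6523 × -0.8813 × -0.0436 = 0.0635.
cos φ cos δ sin H_s = 0.4726 × 0.9990 × 0.9967 = 0.4706.
Q̄ = (1367/π) × (0.0635 + 0.4706) = 435.13 × 0.5341 = 232.40 W/m².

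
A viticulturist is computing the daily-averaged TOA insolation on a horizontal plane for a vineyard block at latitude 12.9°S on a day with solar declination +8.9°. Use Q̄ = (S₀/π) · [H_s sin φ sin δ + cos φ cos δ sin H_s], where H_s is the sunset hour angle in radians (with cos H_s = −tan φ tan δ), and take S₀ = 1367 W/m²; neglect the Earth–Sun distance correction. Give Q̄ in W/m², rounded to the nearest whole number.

396 W/m²

The sunset hour angle satisfies cos H_s = −tan φ tan δ = 0.0359, giving H_s = 87.94°. In radians, H_s = 1.5348.
H_s sin φ sin δ = 1.5348 × -0.2233 × 0.1547 = -0.0530.
cos φ cos δ sin H_s = 0.9748 × 0.9880 × 0.9994 = 0.9625.
Q̄ = (1367/π) × (-0.0530 + 0.9625) = 435.13 × 0.9095 = 395.75 W/m².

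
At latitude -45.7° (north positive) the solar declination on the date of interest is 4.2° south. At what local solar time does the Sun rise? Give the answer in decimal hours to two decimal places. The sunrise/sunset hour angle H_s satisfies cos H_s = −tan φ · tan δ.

5.71 h

−tan φ tan δ = −(-1.0247)(-0.0734) = -0.0752; H_s = arccos(-0.0752) = 94.31°.
Sunrise is at 12 − H_s/15 = 12 − 6.287 = 5.713 h local solar time.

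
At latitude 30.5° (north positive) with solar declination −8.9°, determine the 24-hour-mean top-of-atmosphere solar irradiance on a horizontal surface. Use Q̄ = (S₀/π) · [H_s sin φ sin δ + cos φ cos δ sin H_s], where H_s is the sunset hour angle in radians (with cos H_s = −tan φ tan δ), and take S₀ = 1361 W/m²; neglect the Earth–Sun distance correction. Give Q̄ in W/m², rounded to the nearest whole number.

−tan φ tan δ = −(0.5890)(-0.1566) = 0.0922; H_s = arccos(0.0922) = 84.71°. In radians, H_s = 1.4785.
H_s sin φ sin δ = 1.4785 × 0.5075 × -0.1547 = -0.1161.
cos φ cos δ sin H_s = 0.8616 × 0.9880 × 0.9957 = 0.8476.
Q̄ = (1361/π) × (-0.1161 + 0.8476) = 433.22 × 0.7315 = 316.90 W/m².

317 W/m²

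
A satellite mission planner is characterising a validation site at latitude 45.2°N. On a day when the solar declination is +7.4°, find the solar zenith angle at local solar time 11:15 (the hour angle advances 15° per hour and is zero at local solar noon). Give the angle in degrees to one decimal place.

Hour angle H = 15° × (11.25 − 12) = -11.25°.
With φ = 45.2°, δ = 7.4°, H = -11.25°: sin φ sin δ = 0.0914, cos φ cos δ cos H = 0.6853, so cos θ_z = 0.7767.
θ_z = arccos(0.7767) = 39.04°.

39.0°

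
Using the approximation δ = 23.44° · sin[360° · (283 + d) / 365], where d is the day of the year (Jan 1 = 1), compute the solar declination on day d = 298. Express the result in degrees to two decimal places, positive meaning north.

360 × (283 + 298) / 365 = 573.041°; sin(573.041°) = -0.5452.
δ = 23.44 × -0.5452 = -12.779° ≈ -12.78°.

-12.78°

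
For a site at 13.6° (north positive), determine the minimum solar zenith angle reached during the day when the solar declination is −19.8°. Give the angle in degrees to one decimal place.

33.4°

At local solar noon the hour angle is zero, so the zenith angle is |φ − δ| = |13.6° − (-19.8°)| = 33.4°.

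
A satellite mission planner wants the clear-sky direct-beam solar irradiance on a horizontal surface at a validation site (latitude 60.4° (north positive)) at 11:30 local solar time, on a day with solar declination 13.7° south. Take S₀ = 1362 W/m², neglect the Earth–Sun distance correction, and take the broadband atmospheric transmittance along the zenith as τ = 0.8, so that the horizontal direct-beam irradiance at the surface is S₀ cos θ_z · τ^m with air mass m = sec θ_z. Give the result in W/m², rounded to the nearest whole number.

Hour angle H = 15° × (11.5 − 12) = -7.50°.
With φ = 60.4°, δ = -13.7°, H = -7.50°: sin φ sin δ = -0.2059, cos φ cos δ cos H = 0.4758, so cos θ_z = 0.2699.
Air mass m = 1/cos θ_z = 1/0.2699 = 3.705; τ^m = 0.8^3.705 = 0.4375.
Surface direct beam = 1362 × 0.2699 × 0.4375 = 160.83 W/m².

161 W/m²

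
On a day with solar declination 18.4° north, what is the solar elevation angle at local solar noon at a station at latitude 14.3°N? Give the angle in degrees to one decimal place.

85.9°

At local solar noon the hour angle is zero, so the elevation is 90° − |φ − δ| = 90° − |14.3° − (18.4°)| = 90° − 4.1° = 85.9°.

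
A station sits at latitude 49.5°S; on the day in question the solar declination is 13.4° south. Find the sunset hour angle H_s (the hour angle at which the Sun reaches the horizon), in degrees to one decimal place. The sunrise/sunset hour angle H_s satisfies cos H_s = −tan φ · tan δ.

106.2°

−tan φ tan δ = −(-1.1708)(-0.2382) = -0.2789; H_s = arccos(-0.2789) = 106.19°.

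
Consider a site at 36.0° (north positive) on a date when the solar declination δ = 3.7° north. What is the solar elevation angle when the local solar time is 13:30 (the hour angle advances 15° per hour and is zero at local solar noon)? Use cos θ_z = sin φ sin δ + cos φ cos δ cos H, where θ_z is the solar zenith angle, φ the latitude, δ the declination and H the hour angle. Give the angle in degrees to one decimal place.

Hour angle H = 15° × (13.5 − 12) = 22.50°.
cos θ_z = sin(36.0°) sin(3.7°) + cos(36.0°) cos(3.7°) cos(22.50°) = 0.0379 + 0.7459 = 0.7838.
θ_z = arccos(0.7838) = 38.39°, so the elevation is 90° − 38.39° = 51.61°.

51.6°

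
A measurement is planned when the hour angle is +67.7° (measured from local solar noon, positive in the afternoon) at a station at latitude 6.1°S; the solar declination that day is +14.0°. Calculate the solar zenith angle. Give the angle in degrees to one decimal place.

70.1°

cos θ_z = sin φ sin δ + cos φ cos δ cos H = (-0.1063)(0.2419) + (0.9943)(0.9703)(0.3795) = 0.3404.
θ_z = arccos(0.3404) = 70.10°.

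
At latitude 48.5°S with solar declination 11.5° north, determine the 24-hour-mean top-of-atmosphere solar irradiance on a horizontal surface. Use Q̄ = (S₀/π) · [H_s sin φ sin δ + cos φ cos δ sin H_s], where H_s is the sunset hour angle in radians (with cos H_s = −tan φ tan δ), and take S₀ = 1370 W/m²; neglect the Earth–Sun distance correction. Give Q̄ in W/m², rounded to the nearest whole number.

188 W/m²

cos H_s = −tan(-48.5°) · tan(11.5°) = 0.2300, so H_s = arccos(0.2300) = 76.70°. In radians, H_s = 1.3387.
H_s sin φ sin δ = 1.3387 × -0.7490 × 0.1994 = -0.1999.
cos φ cos δ sin H_s = 0.6626 × 0.9799 × 0.9732 = 0.6319.
Q̄ = (1370/π) × (-0.1999 + 0.6319) = 436.08 × 0.4320 = 188.39 W/m².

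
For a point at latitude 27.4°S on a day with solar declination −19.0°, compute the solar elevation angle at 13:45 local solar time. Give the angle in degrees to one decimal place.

64.5°

Hour angle H = 15° × (13.75 − 12) = 26.25°.
With φ = -27.4°, δ = -19.0°, H = 26.25°: sin φ sin δ = 0.1498, cos φ cos δ cos H = 0.7529, so cos θ_z = 0.9027.
θ_z = arccos(0.9027) = 25.48°, so the elevation is 90° − 25.48° = 64.52°.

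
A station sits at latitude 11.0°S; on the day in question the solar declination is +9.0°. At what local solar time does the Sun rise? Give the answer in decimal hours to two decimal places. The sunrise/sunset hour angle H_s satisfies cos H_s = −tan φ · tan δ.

−tan φ tan δ = −(-0.1944)(0.1584) = 0.0308; H_s = arccos(0.0308) = 88.24°.
Sunrise is at 12 − H_s/15 = 12 − 5.883 = 6.117 h local solar time.

6.12 h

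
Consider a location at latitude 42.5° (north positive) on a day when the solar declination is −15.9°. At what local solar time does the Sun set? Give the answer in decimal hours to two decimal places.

−tan φ tan δ = −(0.9163)(-0.2849) = 0.2611; H_s = arccos(0.2611) = 74.86°.
Sunset is at 12 + H_s/15 = 12 + 4.991 = 16.991 h local solar time.

16.99 h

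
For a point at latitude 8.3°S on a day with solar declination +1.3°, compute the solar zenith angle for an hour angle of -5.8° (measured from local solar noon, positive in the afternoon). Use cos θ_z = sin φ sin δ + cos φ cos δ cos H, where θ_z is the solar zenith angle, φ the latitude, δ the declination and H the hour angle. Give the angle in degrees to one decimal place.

cos θ_z = sin φ sin δ + cos φ cos δ cos H = (-0.1444)(0.0227) + (0.9895)(0.9997)(0.9949) = 0.9809.
θ_z = arccos(0.9809) = 11.22°.

11.2°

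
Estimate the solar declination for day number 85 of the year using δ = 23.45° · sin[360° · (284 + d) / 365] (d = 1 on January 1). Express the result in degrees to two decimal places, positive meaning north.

+1.61°

360 × (284 + 85) / 365 = 363.945°; sin(363.945°) = 0.0688.
δ = 23.45 × 0.0688 = 1.613° ≈ +1.61°.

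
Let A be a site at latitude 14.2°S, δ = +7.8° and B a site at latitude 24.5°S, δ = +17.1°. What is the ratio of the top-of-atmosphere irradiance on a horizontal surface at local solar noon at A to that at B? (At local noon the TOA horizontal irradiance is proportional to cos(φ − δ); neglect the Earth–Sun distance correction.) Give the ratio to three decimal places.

A: cos θ_z = cos(-14.2° − (7.8°)) = 0.9272.
B: cos θ_z = cos(-24.5° − (17.1°)) = 0.7478.
Ratio A/B = 0.9272 / 0.7478 = 1.2399.

1.240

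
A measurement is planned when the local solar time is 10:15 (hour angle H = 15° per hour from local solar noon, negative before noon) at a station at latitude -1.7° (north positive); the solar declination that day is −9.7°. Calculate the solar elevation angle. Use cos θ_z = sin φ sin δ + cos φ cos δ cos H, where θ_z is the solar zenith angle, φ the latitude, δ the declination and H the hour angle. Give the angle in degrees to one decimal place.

62.7°

Hour angle H = 15° × (10.25 − 12) = -26.25°.
cos θ_z = sin φ sin δ + cos φ cos δ cos H = (-0.0297)(-0.1685) + (0.9996)(0.9857)(0.8969) = 0.8887.
θ_z = arccos(0.8887) = 27.29°, so the elevation is 90° − 27.29° = 62.71°.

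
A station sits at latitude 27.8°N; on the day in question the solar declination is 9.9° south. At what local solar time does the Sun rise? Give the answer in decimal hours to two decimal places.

6.35 h

cos H_s = −tan(27.8°) · tan(-9.9°) = 0.0920, so H_s = arccos(0.0920) = 84.72°.
Sunrise is at 12 − H_s/15 = 12 − 5.648 = 6.352 h local solar time.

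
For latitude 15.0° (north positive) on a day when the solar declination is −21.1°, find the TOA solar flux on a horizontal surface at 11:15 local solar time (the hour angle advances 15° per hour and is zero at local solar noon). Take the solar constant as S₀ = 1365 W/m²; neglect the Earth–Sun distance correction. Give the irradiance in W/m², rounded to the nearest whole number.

Hour angle H = 15° × (11.25 − 12) = -11.25°.
cos θ_z = sin(15.0°) sin(-21.1°) + cos(15.0°) cos(-21.1°) cos(-11.25°) = -0.0932 + 0.8838 = 0.7906.
Top-of-atmosphere irradiance = S₀ cos θ_z = 1365 × 0.7906 = 1079.17 W/m².

1079 W/m²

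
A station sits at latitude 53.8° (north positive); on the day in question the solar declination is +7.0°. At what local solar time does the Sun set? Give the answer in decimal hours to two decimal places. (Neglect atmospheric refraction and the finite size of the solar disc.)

The sunset hour angle satisfies cos H_s = −tan φ tan δ = -0.1678, giving H_s = 99.66°.
Sunset is at 12 + H_s/15 = 12 + 6.644 = 18.644 h local solar time.

18.64 h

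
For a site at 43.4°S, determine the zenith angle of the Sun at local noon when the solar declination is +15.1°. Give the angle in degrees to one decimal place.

At local solar noon the hour angle is zero, so the zenith angle is |φ − δ| = |-43.4° − (15.1°)| = 58.5°.

58.5°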